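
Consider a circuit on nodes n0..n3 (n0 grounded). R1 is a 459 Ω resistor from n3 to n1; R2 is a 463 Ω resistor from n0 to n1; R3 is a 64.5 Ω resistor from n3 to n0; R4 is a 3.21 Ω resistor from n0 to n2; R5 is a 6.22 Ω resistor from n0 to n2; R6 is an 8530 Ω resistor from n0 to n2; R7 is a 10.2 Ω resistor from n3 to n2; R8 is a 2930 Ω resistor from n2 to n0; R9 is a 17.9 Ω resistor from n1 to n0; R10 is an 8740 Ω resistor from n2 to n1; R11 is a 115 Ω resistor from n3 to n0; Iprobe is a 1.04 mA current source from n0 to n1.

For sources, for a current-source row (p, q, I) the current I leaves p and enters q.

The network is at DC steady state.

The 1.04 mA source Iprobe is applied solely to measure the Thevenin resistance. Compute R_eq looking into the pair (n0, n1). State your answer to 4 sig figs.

R_eq = 16.59 Ω

MNA unknowns: 3 node voltages V₁..V_3
R1: Y=0.002179 on G[3,1]
R2: Y=0.002160 on G[0,1]
R3: Y=0.01550 on G[3,0]
R4: Y=0.3115 on G[0,2]
R5: Y=0.1608 on G[0,2]
R6: Y=0.0001172 on G[0,2]
R7: Y=0.09804 on G[3,2]
R8: Y=0.0003413 on G[2,0]
R9: Y=0.05587 on G[1,0]
R10: Y=0.0001144 on G[2,1]
R11: Y=0.008696 on G[3,0]
Iprobe: z[0]−=0.00104, z[1]+=0.00104
solve → V1=0.01725, V2=6.400e-05, V3=0.0003526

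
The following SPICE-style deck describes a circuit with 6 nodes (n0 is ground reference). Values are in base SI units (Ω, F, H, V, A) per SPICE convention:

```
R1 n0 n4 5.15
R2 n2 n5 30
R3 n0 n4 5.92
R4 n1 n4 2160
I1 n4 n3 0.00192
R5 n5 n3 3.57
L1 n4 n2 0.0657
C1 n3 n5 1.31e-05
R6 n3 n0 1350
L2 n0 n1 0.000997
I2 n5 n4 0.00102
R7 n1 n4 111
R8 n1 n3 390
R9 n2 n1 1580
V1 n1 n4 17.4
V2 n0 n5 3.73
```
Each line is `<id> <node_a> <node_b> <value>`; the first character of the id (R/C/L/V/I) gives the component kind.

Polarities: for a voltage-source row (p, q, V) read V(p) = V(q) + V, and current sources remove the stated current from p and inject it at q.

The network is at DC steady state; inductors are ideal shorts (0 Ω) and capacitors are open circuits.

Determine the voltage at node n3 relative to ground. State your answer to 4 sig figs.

MNA unknowns: 5 node voltages V₁..V_5 plus 4 source currents (L1, L2, V1, V2)
R1: Y=0.1942 on G[0,4]
R2: Y=0.03333 on G[2,5]
R3: Y=0.1689 on G[0,4]
R4: Y=0.0004630 on G[1,4]
I1: z[4]−=0.00192, z[3]+=0.00192
R5: Y=0.2801 on G[5,3]
L1: row V4−V2=0, i_L1 at 4,2
C1: Y=0.000 on G[3,5]
R6: Y=0.0007407 on G[3,0]
L2: row V0−V1=0, i_L2 at 0,1
I2: z[5]−=0.00102, z[4]+=0.00102
R7: Y=0.009009 on G[1,4]
R8: Y=0.002564 on G[1,3]
R9: Y=0.0006329 on G[2,1]
V1: row V1−V4=17.4, i_V1 at 1,4
V2: row V0−V5=3.73, i_V2 at 0,5
solve → V1=0.000, V2=-17.40, V3=-3.680, V4=-17.40, V5=-3.730
aux → i_L1=-0.4667, i_L2=-6.763, i_V1=-6.948, i_V2=0.4426

-3.680 V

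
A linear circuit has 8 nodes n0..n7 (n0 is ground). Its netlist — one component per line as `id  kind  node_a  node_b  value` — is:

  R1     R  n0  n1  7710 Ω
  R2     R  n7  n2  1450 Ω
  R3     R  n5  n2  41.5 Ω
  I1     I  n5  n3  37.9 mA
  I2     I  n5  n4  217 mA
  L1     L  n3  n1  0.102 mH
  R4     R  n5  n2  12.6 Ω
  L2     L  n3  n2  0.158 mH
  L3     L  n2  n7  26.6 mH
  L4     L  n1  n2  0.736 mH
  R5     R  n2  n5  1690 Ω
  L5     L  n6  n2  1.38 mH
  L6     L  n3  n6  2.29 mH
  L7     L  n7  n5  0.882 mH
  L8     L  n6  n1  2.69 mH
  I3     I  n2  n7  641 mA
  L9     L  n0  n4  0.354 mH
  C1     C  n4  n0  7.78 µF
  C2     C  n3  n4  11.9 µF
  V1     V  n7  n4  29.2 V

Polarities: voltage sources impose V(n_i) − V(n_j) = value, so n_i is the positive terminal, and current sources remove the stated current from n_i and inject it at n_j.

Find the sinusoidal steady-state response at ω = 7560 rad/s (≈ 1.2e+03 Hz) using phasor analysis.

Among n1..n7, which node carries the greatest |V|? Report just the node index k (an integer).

Apply KCL at each of the 7 non-ground nodes and solve the resulting linear system.
Node n1: branches {R1, L1, L4, L8} → V_1 = 3.534-27.89j
Node n2: branches {R2, R3, R4, L2, L3, L4, R5, L5, I3} → V_2 = 3.270-25.81j
Node n3: branches {I1, L1, L2, L6, C2} → V_3 = 3.577-28.21j
Node n4: branches {I2, L9, C1, C2, V1} → V_4 = -0.01149-0.001456j
Node n5: branches {R3, I1, I2, R4, R5, L7} → V_5 = 32.06-21.67j
Node n6: branches {L5, L6, L8} → V_6 = 3.421-27.00j
Node n7: branches {R2, L3, L7, I3, V1} → V_7 = 29.19-0.001456j
Source currents: i(V1)=-2.756-0.3192j

5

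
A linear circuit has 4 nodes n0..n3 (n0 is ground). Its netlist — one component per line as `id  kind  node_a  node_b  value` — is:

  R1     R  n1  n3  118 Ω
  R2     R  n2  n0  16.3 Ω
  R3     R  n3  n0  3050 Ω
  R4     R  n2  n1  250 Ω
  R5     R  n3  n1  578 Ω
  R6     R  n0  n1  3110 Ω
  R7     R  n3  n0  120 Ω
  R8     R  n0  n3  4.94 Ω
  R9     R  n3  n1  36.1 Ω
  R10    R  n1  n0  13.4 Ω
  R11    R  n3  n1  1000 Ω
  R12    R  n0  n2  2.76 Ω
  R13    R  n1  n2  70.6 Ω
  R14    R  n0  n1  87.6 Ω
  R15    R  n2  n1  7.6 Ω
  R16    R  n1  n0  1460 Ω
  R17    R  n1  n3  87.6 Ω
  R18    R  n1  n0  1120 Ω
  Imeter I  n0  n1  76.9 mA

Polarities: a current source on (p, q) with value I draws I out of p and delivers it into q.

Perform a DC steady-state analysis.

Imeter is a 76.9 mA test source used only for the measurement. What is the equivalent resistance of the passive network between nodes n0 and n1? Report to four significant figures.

R_eq = 4.180 Ω

MNA unknowns: 3 node voltages V₁..V_3
R1: Y=0.008475 on G[1,3]
R2: Y=0.06135 on G[2,0]
R3: Y=0.0003279 on G[3,0]
R4: Y=0.004000 on G[2,1]
R5: Y=0.001730 on G[3,1]
R6: Y=0.0003215 on G[0,1]
R7: Y=0.008333 on G[3,0]
R8: Y=0.2024 on G[0,3]
R9: Y=0.02770 on G[3,1]
R10: Y=0.07463 on G[1,0]
R11: Y=0.001000 on G[3,1]
R12: Y=0.3623 on G[0,2]
R13: Y=0.01416 on G[1,2]
R14: Y=0.01142 on G[0,1]
R15: Y=0.1316 on G[2,1]
R16: Y=0.0006849 on G[1,0]
R17: Y=0.01142 on G[1,3]
R18: Y=0.0008929 on G[1,0]
Imeter: z[0]−=0.0769, z[1]+=0.0769
solve → V1=0.3215, V2=0.08395, V3=0.06188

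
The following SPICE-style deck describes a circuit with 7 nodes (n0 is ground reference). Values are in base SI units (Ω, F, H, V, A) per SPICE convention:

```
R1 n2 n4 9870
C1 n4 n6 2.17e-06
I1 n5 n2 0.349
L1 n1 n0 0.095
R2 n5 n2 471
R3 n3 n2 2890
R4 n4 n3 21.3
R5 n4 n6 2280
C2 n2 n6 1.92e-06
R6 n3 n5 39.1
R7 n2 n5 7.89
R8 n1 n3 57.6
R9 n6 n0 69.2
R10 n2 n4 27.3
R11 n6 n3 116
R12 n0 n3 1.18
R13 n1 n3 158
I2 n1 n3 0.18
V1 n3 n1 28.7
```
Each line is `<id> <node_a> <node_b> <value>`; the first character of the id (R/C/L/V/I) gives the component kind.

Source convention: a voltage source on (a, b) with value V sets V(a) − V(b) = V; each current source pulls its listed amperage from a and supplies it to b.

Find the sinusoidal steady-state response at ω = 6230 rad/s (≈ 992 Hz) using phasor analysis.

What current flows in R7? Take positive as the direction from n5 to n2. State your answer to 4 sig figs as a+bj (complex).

Apply KCL at each of the 6 non-ground nodes and solve the resulting linear system.
Node n1: branches {L1, R8, R13, I2, V1} → V_1 = -28.71-0.06194j
Node n2: branches {R1, I1, R2, R3, C2, R7, R10} → V_2 = 1.157-0.2380j
Node n3: branches {R3, R4, R6, R8, R11, R12, R13, I2, V1} → V_3 = -0.008370-0.06194j
Node n4: branches {R1, C1, R4, R5, R10} → V_4 = 0.4382-0.1274j
Node n5: branches {I1, R2, R6, R7} → V_5 = -1.296-0.2088j
Node n6: branches {C1, R5, C2, R9, R11} → V_6 = 0.4981+0.2755j
Source currents: i(V1)=-0.5000+0.04851j

-0.3109+0.003694j A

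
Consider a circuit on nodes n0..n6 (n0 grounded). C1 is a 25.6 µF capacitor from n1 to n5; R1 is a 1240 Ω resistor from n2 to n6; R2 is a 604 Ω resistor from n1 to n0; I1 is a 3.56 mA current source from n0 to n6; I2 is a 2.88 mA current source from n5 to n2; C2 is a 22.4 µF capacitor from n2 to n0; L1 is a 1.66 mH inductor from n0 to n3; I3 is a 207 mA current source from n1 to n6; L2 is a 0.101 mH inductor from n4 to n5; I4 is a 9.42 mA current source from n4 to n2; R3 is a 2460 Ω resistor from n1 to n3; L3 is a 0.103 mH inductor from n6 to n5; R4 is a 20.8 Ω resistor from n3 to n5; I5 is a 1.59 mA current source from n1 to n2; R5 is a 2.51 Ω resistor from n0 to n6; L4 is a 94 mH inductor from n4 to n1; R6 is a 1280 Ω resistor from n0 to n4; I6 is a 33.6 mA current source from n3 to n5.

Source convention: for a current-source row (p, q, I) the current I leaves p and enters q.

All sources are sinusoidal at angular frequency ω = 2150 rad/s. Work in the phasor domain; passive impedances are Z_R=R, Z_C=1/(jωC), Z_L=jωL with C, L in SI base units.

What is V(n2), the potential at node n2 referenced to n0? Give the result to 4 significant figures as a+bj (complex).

MNA unknowns: 6 node voltages V₁..V_6
C1: Y=0.000+0.05504j on G[1,5]
R1: Y=0.0008065+0.000j on G[2,6]
R2: Y=0.001656+0.000j on G[1,0]
I1: z[0]−=0.00356, z[6]+=0.00356
I2: z[5]−=0.00288, z[2]+=0.00288
C2: Y=0.000+0.04816j on G[2,0]
L1: Y=0.000-0.2802j on G[0,3]
I3: z[1]−=0.207, z[6]+=0.207
L2: Y=0.000-4.605j on G[4,5]
I4: z[4]−=0.00942, z[2]+=0.00942
R3: Y=0.0004065+0.000j on G[1,3]
L3: Y=0.000-4.516j on G[6,5]
R4: Y=0.04808+0.000j on G[3,5]
I5: z[1]−=0.00159, z[2]+=0.00159
R5: Y=0.3984+0.000j on G[0,6]
L4: Y=0.000-0.004948j on G[4,1]
R6: Y=0.0007813+0.000j on G[0,4]
I6: z[3]−=0.0336, z[5]+=0.0336
solve → V1=-0.1161+4.091j, V2=0.004398-0.2892j, V3=-0.01297-0.1087j, V4=0.05292-0.06625j, V5=0.05312-0.06866j, V6=0.05082-0.02652j

0.004398-0.2892j V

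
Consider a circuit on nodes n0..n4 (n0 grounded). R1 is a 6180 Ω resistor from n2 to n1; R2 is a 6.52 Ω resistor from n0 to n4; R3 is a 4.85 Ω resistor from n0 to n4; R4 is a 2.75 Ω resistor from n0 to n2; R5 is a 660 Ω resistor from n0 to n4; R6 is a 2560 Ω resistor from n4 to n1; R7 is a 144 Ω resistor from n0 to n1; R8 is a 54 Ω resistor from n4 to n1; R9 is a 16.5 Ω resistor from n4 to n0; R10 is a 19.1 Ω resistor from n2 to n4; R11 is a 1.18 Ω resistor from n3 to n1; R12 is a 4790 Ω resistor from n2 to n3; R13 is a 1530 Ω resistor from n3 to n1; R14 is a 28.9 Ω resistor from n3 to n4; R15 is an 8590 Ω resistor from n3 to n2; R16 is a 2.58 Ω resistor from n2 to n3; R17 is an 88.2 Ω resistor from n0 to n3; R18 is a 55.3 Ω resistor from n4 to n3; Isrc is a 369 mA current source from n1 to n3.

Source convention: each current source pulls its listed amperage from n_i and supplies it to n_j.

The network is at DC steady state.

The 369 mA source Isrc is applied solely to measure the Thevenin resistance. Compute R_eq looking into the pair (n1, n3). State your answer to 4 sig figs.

R_eq = 1.147 Ω

MNA unknowns: 4 node voltages V₁..V_4
R1: Y=0.0001618 on G[2,1]
R2: Y=0.1534 on G[0,4]
R3: Y=0.2062 on G[0,4]
R4: Y=0.3636 on G[0,2]
R5: Y=0.001515 on G[0,4]
R6: Y=0.0003906 on G[4,1]
R7: Y=0.006944 on G[0,1]
R8: Y=0.01852 on G[4,1]
R9: Y=0.06061 on G[4,0]
R10: Y=0.05236 on G[2,4]
R11: Y=0.8475 on G[3,1]
R12: Y=0.0002088 on G[2,3]
R13: Y=0.0006536 on G[3,1]
R14: Y=0.03460 on G[3,4]
R15: Y=0.0001164 on G[3,2]
R16: Y=0.3876 on G[2,3]
R17: Y=0.01134 on G[0,3]
R18: Y=0.01808 on G[4,3]
Isrc: z[1]−=0.369, z[3]+=0.369
solve → V1=-0.3884, V2=0.01622, V3=0.03494, V4=-0.008531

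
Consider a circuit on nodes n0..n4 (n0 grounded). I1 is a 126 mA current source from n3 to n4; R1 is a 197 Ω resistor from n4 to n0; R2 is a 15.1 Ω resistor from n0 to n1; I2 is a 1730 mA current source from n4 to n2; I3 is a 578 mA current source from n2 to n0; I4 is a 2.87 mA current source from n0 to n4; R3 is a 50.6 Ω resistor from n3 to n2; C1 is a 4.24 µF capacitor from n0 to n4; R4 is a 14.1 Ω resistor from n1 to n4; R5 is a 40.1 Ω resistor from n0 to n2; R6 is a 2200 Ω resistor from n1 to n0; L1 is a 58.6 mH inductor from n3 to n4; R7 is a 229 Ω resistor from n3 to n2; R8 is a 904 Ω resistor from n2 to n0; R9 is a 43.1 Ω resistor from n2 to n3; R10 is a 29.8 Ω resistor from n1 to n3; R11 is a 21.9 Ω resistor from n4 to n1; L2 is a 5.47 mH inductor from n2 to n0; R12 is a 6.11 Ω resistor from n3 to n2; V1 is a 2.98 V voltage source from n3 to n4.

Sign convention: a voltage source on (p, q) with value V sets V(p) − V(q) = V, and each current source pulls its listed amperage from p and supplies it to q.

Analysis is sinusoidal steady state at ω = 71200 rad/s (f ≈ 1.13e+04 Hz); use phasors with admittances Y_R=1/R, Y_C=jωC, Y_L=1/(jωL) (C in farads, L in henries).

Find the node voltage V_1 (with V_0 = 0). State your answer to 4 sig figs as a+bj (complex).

0.06553+1.753j V

Element admittances at ω=71200 rad/s:
  I1: injects 0.126 A into n4 (from n3)
  Y(R1) = 0.005076+0.000j S between n4,n0
  Y(R2) = 0.06623+0.000j S between n0,n1
  I2: injects 1.73 A into n2 (from n4)
  I3: injects 0.578 A into n0 (from n2)
  I4: injects 0.00287 A into n4 (from n0)
  Y(R3) = 0.01976+0.000j S between n3,n2
  Y(C1) = 0.000+0.3019j S between n0,n4
  Y(R4) = 0.07092+0.000j S between n1,n4
  Y(R5) = 0.02494+0.000j S between n0,n2
  Y(R6) = 0.0004545+0.000j S between n1,n0
  Y(L1) = 0.000-0.0002397j S between n3,n4
  Y(R7) = 0.004367+0.000j S between n3,n2
  Y(R8) = 0.001106+0.000j S between n2,n0
  Y(R9) = 0.02320+0.000j S between n2,n3
  Y(R10) = 0.03356+0.000j S between n1,n3
  Y(R11) = 0.04566+0.000j S between n4,n1
  Y(L2) = 0.000-0.002568j S between n2,n0
  Y(R12) = 0.1637+0.000j S between n3,n2
  V1: constraint V(n3)−V(n4) = 2.98
Assemble and solve the 5×5 MNA system:
  V(n1)=0.06553+1.753j  V(n2)=6.979+2.329j  V(n3)=2.409+2.532j  V(n4)=-0.5714+2.532j
  i(V1)=0.7596-0.06816j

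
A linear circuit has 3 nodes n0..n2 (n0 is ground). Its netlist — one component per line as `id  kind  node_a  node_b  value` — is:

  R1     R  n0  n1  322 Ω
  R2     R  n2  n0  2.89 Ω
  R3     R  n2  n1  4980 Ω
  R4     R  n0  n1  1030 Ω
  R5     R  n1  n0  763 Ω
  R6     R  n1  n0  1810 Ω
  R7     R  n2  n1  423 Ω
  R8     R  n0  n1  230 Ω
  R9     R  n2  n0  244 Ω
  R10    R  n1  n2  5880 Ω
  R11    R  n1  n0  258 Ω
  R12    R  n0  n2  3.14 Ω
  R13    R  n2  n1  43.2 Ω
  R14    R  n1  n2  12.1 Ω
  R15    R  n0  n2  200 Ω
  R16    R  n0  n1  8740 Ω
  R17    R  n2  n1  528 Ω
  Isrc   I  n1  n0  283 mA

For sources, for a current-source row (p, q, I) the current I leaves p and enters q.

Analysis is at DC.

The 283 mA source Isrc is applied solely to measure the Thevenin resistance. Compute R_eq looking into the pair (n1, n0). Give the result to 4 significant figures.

R_eq = 9.162 Ω

MNA unknowns: 2 node voltages V₁..V_2
R1: Y=0.003106 on G[0,1]
R2: Y=0.3460 on G[2,0]
R3: Y=0.0002008 on G[2,1]
R4: Y=0.0009709 on G[0,1]
R5: Y=0.001311 on G[1,0]
R6: Y=0.0005525 on G[1,0]
R7: Y=0.002364 on G[2,1]
R8: Y=0.004348 on G[0,1]
R9: Y=0.004098 on G[2,0]
R10: Y=0.0001701 on G[1,2]
R11: Y=0.003876 on G[1,0]
R12: Y=0.3185 on G[0,2]
R13: Y=0.02315 on G[2,1]
R14: Y=0.08264 on G[1,2]
R15: Y=0.005000 on G[0,2]
R16: Y=0.0001144 on G[0,1]
R17: Y=0.001894 on G[2,1]
Isrc: z[1]−=0.283, z[0]+=0.283
solve → V1=-2.593, V2=-0.3652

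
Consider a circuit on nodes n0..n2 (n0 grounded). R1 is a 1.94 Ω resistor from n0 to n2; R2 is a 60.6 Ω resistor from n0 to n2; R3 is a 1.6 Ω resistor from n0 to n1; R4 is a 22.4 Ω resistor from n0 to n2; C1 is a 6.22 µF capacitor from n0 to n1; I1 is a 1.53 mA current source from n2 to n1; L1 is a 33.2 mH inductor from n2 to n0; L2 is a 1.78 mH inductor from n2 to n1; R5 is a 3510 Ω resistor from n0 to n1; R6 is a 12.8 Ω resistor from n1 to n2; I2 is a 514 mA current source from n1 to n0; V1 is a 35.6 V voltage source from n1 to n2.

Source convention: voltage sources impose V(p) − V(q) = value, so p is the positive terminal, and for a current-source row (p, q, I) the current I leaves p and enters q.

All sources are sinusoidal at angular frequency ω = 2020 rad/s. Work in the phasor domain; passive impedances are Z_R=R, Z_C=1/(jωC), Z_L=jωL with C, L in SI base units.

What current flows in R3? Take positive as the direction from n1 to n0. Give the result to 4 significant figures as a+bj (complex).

10.41-0.2557j A

Element admittances at ω=2020 rad/s:
  Y(R1) = 0.5155+0.000j S between n0,n2
  Y(R2) = 0.01650+0.000j S between n0,n2
  Y(R3) = 0.6250+0.000j S between n0,n1
  Y(R4) = 0.04464+0.000j S between n0,n2
  Y(C1) = 0.000+0.01256j S between n0,n1
  I1: injects 0.00153 A into n1 (from n2)
  Y(L1) = 0.000-0.01491j S between n2,n0
  Y(L2) = 0.000-0.2781j S between n2,n1
  Y(R5) = 0.0002849+0.000j S between n0,n1
  Y(R6) = 0.07812+0.000j S between n1,n2
  I2: injects 0.514 A into n0 (from n1)
  V1: constraint V(n1)−V(n2) = 35.6
Assemble and solve the 3×3 MNA system:
  V(n1)=16.65-0.4092j  V(n2)=-18.95-0.4092j
  i(V1)=-13.71+9.948j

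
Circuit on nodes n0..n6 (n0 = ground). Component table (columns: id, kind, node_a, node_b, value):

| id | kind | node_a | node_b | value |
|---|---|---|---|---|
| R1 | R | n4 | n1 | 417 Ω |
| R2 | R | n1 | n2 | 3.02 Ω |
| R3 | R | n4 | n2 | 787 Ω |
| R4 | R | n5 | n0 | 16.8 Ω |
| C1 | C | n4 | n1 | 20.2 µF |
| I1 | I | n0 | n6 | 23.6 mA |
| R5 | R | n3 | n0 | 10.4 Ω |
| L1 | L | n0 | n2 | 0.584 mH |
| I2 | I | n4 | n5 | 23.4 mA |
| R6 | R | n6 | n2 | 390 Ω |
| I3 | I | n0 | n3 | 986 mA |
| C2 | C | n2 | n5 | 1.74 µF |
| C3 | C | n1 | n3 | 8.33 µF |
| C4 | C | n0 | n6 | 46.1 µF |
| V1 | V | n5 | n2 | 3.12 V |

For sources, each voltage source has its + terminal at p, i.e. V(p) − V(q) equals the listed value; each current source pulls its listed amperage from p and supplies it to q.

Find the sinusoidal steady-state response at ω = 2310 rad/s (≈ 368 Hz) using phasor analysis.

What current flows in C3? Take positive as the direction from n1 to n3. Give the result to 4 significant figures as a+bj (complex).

-0.04631-0.1920j A

MNA unknowns: 6 node voltages V₁..V_6 plus 1 source current (V1)
R1: Y=0.002398+0.000j on G[4,1]
R2: Y=0.3311+0.000j on G[1,2]
R3: Y=0.001271+0.000j on G[4,2]
R4: Y=0.05952+0.000j on G[5,0]
C1: Y=0.000+0.04666j on G[4,1]
I1: z[0]−=0.0236, z[6]+=0.0236
R5: Y=0.09615+0.000j on G[3,0]
L1: Y=0.000-0.7413j on G[0,2]
I2: z[4]−=0.0234, z[5]+=0.0234
R6: Y=0.002564+0.000j on G[6,2]
I3: z[0]−=0.986, z[3]+=0.986
C2: Y=0.000+0.004019j on G[2,5]
C3: Y=0.000+0.01924j on G[1,3]
C4: Y=0.000+0.1065j on G[0,6]
V1: row V5−V2=3.12, i_V1 at 5,2
solve → V1=-0.2029+0.4103j, V2=-0.2721-0.1653j, V3=9.773-1.996j, V4=-0.2578+0.9094j, V5=2.848-0.1653j, V6=0.001198-0.2150j
aux → i_V1=-0.1461-0.002703j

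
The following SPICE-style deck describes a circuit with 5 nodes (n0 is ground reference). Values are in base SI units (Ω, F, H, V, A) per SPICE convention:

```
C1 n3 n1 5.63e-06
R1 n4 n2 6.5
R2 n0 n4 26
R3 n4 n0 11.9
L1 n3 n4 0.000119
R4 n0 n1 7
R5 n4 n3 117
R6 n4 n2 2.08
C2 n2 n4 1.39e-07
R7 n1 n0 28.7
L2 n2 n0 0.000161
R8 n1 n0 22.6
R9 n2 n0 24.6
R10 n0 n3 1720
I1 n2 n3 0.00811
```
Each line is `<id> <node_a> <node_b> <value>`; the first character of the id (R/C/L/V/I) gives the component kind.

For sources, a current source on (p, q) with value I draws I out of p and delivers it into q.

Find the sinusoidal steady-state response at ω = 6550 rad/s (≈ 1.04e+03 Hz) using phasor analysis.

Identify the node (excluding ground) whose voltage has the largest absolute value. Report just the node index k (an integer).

Apply KCL at each of the 4 non-ground nodes and solve the resulting linear system.
Node n1: branches {C1, R4, R7, R8} → V_1 = -0.0004520+0.001965j
Node n2: branches {R1, R6, C2, L2, R9, I1} → V_2 = 0.0001854-0.001329j
Node n3: branches {C1, L1, R5, R10, I1} → V_3 = 0.01138+0.004685j
Node n4: branches {R1, R2, R3, L1, R5, R6, C2} → V_4 = 0.01099-0.001707j

3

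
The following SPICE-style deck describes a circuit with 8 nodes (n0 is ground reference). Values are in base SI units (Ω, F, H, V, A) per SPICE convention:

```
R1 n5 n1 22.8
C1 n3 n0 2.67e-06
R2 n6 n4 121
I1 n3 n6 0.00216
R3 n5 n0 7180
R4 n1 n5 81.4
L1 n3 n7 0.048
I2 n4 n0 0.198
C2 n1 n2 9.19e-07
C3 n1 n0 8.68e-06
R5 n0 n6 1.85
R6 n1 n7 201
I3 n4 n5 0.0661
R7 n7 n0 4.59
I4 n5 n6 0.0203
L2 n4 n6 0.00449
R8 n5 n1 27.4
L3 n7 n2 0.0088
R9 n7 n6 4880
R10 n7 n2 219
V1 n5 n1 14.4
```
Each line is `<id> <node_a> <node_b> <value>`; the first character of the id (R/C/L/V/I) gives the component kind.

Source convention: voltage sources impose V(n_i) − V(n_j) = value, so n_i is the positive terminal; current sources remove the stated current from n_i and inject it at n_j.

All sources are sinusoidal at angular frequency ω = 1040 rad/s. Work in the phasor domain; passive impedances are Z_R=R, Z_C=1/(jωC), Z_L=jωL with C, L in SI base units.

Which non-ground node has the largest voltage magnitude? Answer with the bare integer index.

5

MNA unknowns: 7 node voltages V₁..V_7 plus 1 source current (V1)
R1: Y=0.04386+0.000j on G[5,1]
C1: Y=0.000+0.002777j on G[3,0]
R2: Y=0.008264+0.000j on G[6,4]
I1: z[3]−=0.00216, z[6]+=0.00216
R3: Y=0.0001393+0.000j on G[5,0]
R4: Y=0.01229+0.000j on G[1,5]
L1: Y=0.000-0.02003j on G[3,7]
I2: z[4]−=0.198, z[0]+=0.198
C2: Y=0.000+0.0009558j on G[1,2]
C3: Y=0.000+0.009027j on G[1,0]
R5: Y=0.5405+0.000j on G[0,6]
R6: Y=0.004975+0.000j on G[1,7]
I3: z[4]−=0.0661, z[5]+=0.0661
R7: Y=0.2179+0.000j on G[7,0]
I4: z[5]−=0.0203, z[6]+=0.0203
L2: Y=0.000-0.2142j on G[4,6]
R8: Y=0.03650+0.000j on G[5,1]
L3: Y=0.000-0.1093j on G[7,2]
R9: Y=0.0002049+0.000j on G[7,6]
R10: Y=0.004566+0.000j on G[7,2]
V1: row V5−V1=14.4, i_V1 at 5,1
solve → V1=1.764-3.508j, V2=0.02762-0.04049j, V3=0.04820-0.2081j, V4=-0.4944-1.231j, V5=16.16-3.508j, V6=-0.4468-2.706e-05j, V7=0.04152-0.07140j
aux → i_V1=-1.290+0.0004885j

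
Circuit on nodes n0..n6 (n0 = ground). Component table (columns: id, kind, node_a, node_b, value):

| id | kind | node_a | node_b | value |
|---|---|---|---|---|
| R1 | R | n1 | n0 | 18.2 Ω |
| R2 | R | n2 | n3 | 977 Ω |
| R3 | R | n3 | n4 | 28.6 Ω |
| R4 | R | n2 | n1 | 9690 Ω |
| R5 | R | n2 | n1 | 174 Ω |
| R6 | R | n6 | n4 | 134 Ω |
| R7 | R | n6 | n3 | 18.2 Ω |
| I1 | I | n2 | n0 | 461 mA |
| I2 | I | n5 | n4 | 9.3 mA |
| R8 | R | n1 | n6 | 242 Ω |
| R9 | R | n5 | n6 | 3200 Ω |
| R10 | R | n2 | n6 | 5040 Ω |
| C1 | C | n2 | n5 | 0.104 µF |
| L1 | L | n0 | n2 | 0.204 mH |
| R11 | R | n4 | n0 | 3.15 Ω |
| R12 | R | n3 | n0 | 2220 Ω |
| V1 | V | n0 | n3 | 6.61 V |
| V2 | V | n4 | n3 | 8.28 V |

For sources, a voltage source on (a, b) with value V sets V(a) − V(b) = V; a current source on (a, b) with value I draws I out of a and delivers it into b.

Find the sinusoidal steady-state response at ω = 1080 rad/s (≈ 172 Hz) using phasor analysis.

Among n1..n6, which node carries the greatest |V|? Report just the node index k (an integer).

5

Apply KCL at each of the 6 non-ground nodes and solve the resulting linear system.
Node n1: branches {R1, R4, R5, R8} → V_1 = -0.3434-0.006087j
Node n2: branches {R2, R4, R5, I1, R10, C1, L1} → V_2 = 0.0006128-0.1040j
Node n3: branches {R2, R3, R7, R12, V1, V2} → V_3 = -6.610+0.000j
Node n4: branches {R3, R6, I2, R11, V2} → V_4 = 1.670+0.000j
Node n5: branches {I2, R9, C1} → V_5 = -31.08+11.22j
Node n6: branches {R6, R7, R8, R9, R10} → V_6 = -5.397+0.05163j
Source currents: i(V1)=0.4972-0.003116j, i(V2)=-0.8631+0.0003853j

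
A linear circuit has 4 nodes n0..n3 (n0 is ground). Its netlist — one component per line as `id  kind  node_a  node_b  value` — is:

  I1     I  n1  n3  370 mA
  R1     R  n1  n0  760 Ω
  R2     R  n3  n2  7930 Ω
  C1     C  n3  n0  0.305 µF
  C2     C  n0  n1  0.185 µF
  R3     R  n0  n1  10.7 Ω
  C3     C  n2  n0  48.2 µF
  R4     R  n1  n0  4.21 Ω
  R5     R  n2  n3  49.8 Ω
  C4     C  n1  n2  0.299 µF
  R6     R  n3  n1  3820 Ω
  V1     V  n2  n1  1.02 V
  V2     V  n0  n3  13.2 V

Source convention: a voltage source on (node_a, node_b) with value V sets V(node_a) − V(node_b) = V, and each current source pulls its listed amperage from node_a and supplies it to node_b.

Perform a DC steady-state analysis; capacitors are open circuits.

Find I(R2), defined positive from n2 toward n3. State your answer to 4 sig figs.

MNA unknowns: 3 node voltages V₁..V_3 plus 2 source currents (V1, V2)
I1: z[1]−=0.37, z[3]+=0.37
R1: Y=0.001316 on G[1,0]
R2: Y=0.0001261 on G[3,2]
C1: Y=0.000 on G[3,0]
C2: Y=0.000 on G[0,1]
R3: Y=0.09346 on G[0,1]
C3: Y=0.000 on G[2,0]
R4: Y=0.2375 on G[1,0]
R5: Y=0.02008 on G[2,3]
C4: Y=0.000 on G[1,2]
R6: Y=0.0002618 on G[3,1]
V1: row V2−V1=1.02, i_V1 at 2,1
V2: row V0−V3=13.2, i_V2 at 0,3
solve → V1=-1.873, V2=-0.8531, V3=-13.20
aux → i_V1=-0.2495, i_V2=-0.6225

0.001557 A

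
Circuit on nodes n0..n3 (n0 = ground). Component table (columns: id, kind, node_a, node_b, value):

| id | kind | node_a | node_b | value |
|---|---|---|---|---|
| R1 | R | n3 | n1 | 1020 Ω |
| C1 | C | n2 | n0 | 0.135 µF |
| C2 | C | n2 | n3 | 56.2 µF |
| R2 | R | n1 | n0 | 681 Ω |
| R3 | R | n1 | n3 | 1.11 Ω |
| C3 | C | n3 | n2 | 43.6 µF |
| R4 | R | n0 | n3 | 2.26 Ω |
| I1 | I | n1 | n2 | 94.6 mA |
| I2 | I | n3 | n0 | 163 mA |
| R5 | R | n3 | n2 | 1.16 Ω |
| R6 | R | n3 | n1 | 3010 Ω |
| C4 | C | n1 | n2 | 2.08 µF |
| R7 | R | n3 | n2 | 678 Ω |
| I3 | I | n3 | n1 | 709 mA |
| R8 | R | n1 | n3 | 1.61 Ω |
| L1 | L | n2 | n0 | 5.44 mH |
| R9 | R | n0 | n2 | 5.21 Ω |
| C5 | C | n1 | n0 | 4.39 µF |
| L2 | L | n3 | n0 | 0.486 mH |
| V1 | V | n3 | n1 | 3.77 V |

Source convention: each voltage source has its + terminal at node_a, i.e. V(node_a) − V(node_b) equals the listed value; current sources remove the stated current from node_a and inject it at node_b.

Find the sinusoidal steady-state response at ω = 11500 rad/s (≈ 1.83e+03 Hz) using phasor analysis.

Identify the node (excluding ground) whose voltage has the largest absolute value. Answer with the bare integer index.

1

Apply KCL at each of the 3 non-ground nodes and solve the resulting linear system.
Node n1: branches {R1, R2, R3, I1, R6, C4, I3, R8, C5, V1} → V_1 = -4.074+0.2712j
Node n2: branches {C1, C2, C3, I1, R5, C4, R7, L1, R9} → V_2 = -0.3090+0.1378j
Node n3: branches {R1, C2, R3, C3, R4, I2, R5, R6, R7, I3, R8, L2, V1} → V_3 = -0.3040+0.2712j
Source currents: i(V1)=-6.380-0.2953j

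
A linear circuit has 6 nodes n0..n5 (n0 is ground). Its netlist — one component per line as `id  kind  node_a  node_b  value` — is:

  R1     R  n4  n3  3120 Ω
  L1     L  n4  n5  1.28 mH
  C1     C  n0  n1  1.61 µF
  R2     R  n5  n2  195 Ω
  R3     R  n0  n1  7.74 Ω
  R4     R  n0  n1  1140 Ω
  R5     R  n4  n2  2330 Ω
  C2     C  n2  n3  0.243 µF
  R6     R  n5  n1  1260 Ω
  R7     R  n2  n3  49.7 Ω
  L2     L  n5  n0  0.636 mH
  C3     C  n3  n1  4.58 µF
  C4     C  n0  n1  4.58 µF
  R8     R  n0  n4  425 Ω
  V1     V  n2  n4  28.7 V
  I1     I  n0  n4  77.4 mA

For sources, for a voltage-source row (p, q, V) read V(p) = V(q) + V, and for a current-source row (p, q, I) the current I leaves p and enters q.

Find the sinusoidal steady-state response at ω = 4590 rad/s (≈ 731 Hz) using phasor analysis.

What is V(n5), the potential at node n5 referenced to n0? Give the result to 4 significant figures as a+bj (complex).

0.6738-0.7099j V

Element admittances at ω=4590 rad/s:
  Y(R1) = 0.0003205+0.000j S between n4,n3
  Y(L1) = 0.000-0.1702j S between n4,n5
  Y(C1) = 0.000+0.007390j S between n0,n1
  Y(R2) = 0.005128+0.000j S between n5,n2
  Y(R3) = 0.1292+0.000j S between n0,n1
  Y(R4) = 0.0008772+0.000j S between n0,n1
  Y(R5) = 0.0004292+0.000j S between n4,n2
  Y(C2) = 0.000+0.001115j S between n2,n3
  Y(R6) = 0.0007937+0.000j S between n5,n1
  Y(R7) = 0.02012+0.000j S between n2,n3
  Y(L2) = 0.000-0.3426j S between n5,n0
  Y(C3) = 0.000+0.02102j S between n3,n1
  Y(C4) = 0.000+0.02102j S between n0,n1
  Y(R8) = 0.002353+0.000j S between n0,n4
  V1: constraint V(n2)−V(n4) = 28.7
  I1: injects 0.0774 A into n4 (from n0)
Assemble and solve the 6×6 MNA system:
  V(n1)=2.700+1.240j  V(n2)=30.67-3.052j  V(n3)=14.09-13.87j  V(n4)=1.968-3.052j  V(n5)=0.6738-0.7099j
  i(V1)=-0.4876-0.2241j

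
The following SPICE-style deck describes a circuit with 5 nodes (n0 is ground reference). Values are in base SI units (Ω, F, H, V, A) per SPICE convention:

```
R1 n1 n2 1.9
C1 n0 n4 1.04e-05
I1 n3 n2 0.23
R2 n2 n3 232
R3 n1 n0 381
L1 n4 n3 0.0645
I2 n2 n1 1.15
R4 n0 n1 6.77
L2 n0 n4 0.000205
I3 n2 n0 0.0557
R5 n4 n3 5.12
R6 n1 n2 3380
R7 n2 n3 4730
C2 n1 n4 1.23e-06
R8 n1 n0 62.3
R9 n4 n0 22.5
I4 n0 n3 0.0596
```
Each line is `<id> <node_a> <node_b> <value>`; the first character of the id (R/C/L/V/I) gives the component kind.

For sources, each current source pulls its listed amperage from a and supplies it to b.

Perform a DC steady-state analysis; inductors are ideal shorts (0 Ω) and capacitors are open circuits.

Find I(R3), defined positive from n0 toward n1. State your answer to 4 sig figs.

-0.002805 A

Apply KCL at each of the 4 non-ground nodes and solve the resulting linear system.
Node n1: branches {R1, R3, I2, R4, R6, C2, R8} → V_1 = 1.069
Node n2: branches {R1, I1, R2, I2, I3, R6, R7} → V_2 = -0.7774
Node n3: branches {I1, R2, L1, R5, R7, I4} → V_3 = 0.000
Node n4: branches {C1, L1, L2, R5, C2, R9} → V_4 = 0.000
Source currents: i(L1)=0.1739, i(L2)=0.1739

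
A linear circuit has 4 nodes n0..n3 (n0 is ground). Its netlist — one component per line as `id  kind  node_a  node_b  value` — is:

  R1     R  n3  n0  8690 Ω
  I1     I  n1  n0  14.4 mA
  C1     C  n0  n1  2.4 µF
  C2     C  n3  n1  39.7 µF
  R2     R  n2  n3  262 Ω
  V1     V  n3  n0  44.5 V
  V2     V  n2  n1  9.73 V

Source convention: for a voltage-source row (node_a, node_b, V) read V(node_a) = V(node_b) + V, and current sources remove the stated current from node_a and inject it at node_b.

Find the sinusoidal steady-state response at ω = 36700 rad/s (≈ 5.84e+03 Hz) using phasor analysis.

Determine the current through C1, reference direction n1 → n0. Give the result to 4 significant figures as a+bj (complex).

-0.002386+3.696j A

MNA unknowns: 3 node voltages V₁..V_3 plus 2 source currents (V1, V2)
R1: Y=0.0001151+0.000j on G[3,0]
I1: z[1]−=0.0144, z[0]+=0.0144
C1: Y=0.000+0.08808j on G[0,1]
C2: Y=0.000+1.457j on G[3,1]
R2: Y=0.003817+0.000j on G[2,3]
V1: row V3−V0=44.5, i_V1 at 3,0
V2: row V2−V1=9.73, i_V2 at 2,1
solve → V1=41.96+0.02709j, V2=51.69+0.02709j, V3=44.50+0.000j
aux → i_V1=-0.01713-3.696j, i_V2=-0.02745-0.0001034j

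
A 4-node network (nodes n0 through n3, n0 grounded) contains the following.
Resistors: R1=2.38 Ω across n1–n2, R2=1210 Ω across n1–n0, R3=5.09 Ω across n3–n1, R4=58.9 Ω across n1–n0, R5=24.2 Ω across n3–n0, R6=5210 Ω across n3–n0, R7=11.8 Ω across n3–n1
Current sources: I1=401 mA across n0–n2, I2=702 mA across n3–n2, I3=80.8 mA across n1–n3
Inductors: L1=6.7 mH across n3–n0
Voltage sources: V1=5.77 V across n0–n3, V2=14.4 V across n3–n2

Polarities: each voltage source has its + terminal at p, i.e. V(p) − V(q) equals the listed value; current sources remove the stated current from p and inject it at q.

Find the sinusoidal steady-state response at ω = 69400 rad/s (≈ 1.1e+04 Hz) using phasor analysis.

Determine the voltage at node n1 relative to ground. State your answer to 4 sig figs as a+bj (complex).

-14.15+0.000j V

Element admittances at ω=69400 rad/s:
  Y(R1) = 0.4202+0.000j S between n1,n2
  Y(R2) = 0.0008264+0.000j S between n1,n0
  Y(R3) = 0.1965+0.000j S between n3,n1
  I1: injects 0.401 A into n2 (from n0)
  Y(R4) = 0.01698+0.000j S between n1,n0
  I2: injects 0.702 A into n2 (from n3)
  I3: injects 0.0808 A into n3 (from n1)
  Y(L1) = 0.000-0.002151j S between n3,n0
  Y(R5) = 0.04132+0.000j S between n3,n0
  Y(R6) = 0.0001919+0.000j S between n3,n0
  Y(R7) = 0.08475+0.000j S between n3,n1
  V1: constraint V(n0)−V(n3) = 5.77
  V2: constraint V(n3)−V(n2) = 14.4
Assemble and solve the 5×5 MNA system:
  V(n1)=-14.15+0.000j  V(n2)=-20.17+0.000j  V(n3)=-5.770+0.000j
  i(V1)=-0.8925+0.01241j  i(V2)=-3.631+0.000j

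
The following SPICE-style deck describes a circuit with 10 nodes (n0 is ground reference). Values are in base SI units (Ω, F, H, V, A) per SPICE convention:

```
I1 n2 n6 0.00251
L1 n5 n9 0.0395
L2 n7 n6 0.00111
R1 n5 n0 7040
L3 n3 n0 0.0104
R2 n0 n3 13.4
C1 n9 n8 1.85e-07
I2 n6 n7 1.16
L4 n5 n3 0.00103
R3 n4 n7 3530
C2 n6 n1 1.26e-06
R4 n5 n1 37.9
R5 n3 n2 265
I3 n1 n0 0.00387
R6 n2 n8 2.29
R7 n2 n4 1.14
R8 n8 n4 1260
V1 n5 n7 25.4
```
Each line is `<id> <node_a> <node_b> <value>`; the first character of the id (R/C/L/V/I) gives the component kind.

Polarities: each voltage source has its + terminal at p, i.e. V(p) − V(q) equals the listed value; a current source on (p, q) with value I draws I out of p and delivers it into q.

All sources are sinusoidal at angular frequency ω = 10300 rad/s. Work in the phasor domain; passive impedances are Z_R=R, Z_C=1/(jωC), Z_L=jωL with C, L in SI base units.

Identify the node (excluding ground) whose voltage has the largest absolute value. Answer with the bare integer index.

6

MNA unknowns: 9 node voltages V₁..V_9 plus 1 source current (V1)
I1: z[2]−=0.00251, z[6]+=0.00251
L1: Y=0.000-0.002458j on G[5,9]
L2: Y=0.000-0.08747j on G[7,6]
R1: Y=0.0001420+0.000j on G[5,0]
L3: Y=0.000-0.009335j on G[3,0]
R2: Y=0.07463+0.000j on G[0,3]
C1: Y=0.000+0.001906j on G[9,8]
I2: z[6]−=1.16, z[7]+=1.16
L4: Y=0.000-0.09426j on G[5,3]
R3: Y=0.0002833+0.000j on G[4,7]
C2: Y=0.000+0.01298j on G[6,1]
R4: Y=0.02639+0.000j on G[5,1]
R5: Y=0.003774+0.000j on G[3,2]
I3: z[1]−=0.00387, z[0]+=0.00387
R6: Y=0.4367+0.000j on G[2,8]
R7: Y=0.8772+0.000j on G[2,4]
R8: Y=0.0007937+0.000j on G[8,4]
V1: row V5−V7=25.4, i_V1 at 5,7
solve → V1=-0.7468-14.28j, V2=-0.4693+0.9040j, V3=-0.05104-0.006326j, V4=-0.4773+0.9037j, V5=-0.01464-0.03062j, V6=-29.71-13.09j, V7=-25.41-0.03062j, V8=-0.4510+0.9125j, V9=1.491-3.284j
aux → i_V1=-0.02502-0.3762j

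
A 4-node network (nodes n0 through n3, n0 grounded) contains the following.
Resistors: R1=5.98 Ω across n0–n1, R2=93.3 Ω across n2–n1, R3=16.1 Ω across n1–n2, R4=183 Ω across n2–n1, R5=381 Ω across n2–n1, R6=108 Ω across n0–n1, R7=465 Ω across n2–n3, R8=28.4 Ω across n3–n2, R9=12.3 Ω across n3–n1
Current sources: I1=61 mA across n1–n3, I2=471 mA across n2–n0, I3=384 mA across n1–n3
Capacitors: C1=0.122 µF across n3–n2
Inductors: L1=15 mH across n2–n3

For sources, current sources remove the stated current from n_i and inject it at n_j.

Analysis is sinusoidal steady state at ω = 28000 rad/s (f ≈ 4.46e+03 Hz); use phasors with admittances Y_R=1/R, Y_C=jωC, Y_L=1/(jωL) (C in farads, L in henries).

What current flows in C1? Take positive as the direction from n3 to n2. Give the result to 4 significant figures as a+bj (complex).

Apply KCL at each of the 3 non-ground nodes and solve the resulting linear system.
Node n1: branches {R1, R2, R3, I1, R4, R5, R6, R9, I3} → V_1 = -2.669+0.000j
Node n2: branches {R2, R3, I2, C1, L1, R4, R5, R7, R8} → V_2 = -5.775+0.03913j
Node n3: branches {I1, C1, L1, R7, R8, R9, I3} → V_3 = 0.1027-0.03895j

0.0002667+0.02008j A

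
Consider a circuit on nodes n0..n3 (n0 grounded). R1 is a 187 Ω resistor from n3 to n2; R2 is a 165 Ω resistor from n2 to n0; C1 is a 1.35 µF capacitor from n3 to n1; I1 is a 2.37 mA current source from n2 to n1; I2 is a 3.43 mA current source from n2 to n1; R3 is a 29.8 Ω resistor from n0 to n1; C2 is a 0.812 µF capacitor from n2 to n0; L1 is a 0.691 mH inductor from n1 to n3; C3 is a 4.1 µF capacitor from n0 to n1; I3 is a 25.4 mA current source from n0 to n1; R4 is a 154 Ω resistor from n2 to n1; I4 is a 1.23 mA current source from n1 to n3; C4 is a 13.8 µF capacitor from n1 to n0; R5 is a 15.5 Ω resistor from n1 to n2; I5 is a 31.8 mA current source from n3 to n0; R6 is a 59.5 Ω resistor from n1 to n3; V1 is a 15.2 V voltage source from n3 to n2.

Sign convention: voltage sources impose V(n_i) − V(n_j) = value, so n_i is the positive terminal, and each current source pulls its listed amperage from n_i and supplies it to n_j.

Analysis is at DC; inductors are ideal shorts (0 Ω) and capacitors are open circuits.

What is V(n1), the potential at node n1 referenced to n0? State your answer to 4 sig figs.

MNA unknowns: 3 node voltages V₁..V_3 plus 2 source currents (L1, V1)
R1: Y=0.005348 on G[3,2]
R2: Y=0.006061 on G[2,0]
C1: Y=0.000 on G[3,1]
I1: z[2]−=0.00237, z[1]+=0.00237
I2: z[2]−=0.00343, z[1]+=0.00343
R3: Y=0.03356 on G[0,1]
C2: Y=0.000 on G[2,0]
L1: row V1−V3=0, i_L1 at 1,3
C3: Y=0.000 on G[0,1]
I3: z[0]−=0.0254, z[1]+=0.0254
R4: Y=0.006494 on G[2,1]
I4: z[1]−=0.00123, z[3]+=0.00123
C4: Y=0.000 on G[1,0]
R5: Y=0.06452 on G[1,2]
I5: z[3]−=0.0318, z[0]+=0.0318
R6: Y=0.01681 on G[1,3]
V1: row V3−V2=15.2, i_V1 at 3,2
solve → V1=2.164, V2=-13.04, V3=2.164
aux → i_L1=-1.122, i_V1=-1.234

2.164 V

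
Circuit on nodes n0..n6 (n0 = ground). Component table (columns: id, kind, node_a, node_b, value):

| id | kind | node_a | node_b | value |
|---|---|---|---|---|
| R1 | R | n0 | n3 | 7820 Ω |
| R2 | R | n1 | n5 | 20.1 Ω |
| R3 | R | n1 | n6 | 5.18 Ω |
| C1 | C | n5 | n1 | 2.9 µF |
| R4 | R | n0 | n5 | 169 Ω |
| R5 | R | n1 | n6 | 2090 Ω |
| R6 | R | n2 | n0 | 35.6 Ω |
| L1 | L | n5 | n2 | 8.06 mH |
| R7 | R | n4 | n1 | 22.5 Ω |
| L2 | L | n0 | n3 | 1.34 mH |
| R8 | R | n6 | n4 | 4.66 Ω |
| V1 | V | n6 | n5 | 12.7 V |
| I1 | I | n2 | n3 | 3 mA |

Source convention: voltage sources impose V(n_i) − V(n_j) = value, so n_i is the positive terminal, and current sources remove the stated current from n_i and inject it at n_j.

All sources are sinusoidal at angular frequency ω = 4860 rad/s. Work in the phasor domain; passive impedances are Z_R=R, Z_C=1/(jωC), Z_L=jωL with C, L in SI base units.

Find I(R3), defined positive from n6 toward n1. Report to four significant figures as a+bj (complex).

Apply KCL at each of the 6 non-ground nodes and solve the resulting linear system.
Node n1: branches {R2, R3, C1, R5, R7} → V_1 = 10.33-0.5079j
Node n2: branches {R6, L1, I1} → V_2 = -0.08887-0.003432j
Node n3: branches {R1, L2, I1} → V_3 = 1.627e-05+0.01954j
Node n4: branches {R7, R8} → V_4 = 12.22-0.07365j
Node n5: branches {R2, C1, R4, L1, V1} → V_5 = -0.08510+0.01629j
Node n6: branches {R3, R5, R8, V1} → V_6 = 12.61+0.01629j
Source currents: i(V1)=-0.5257-0.1207j

0.4406+0.1012j A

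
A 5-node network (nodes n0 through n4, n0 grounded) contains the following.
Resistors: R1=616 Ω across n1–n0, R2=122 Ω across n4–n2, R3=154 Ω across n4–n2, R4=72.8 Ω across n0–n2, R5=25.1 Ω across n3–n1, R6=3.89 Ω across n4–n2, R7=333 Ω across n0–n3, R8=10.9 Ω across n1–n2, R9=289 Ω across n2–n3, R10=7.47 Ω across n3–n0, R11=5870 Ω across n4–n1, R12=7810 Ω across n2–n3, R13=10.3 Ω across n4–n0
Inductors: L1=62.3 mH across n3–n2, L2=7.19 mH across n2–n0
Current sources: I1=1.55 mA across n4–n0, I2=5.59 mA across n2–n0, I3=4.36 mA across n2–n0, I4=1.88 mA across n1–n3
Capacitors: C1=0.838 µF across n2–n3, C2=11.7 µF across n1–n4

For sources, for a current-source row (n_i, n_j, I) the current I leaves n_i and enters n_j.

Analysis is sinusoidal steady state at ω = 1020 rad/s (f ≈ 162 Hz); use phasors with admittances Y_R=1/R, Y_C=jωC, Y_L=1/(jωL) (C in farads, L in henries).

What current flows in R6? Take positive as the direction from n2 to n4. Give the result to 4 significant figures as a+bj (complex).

-0.001592-0.003473j A

Element admittances at ω=1020 rad/s:
  Y(R1) = 0.001623+0.000j S between n1,n0
  Y(L1) = 0.000-0.01574j S between n3,n2
  Y(R2) = 0.008197+0.000j S between n4,n2
  Y(R3) = 0.006494+0.000j S between n4,n2
  Y(R4) = 0.01374+0.000j S between n0,n2
  I1: injects 0.00155 A into n0 (from n4)
  Y(R5) = 0.03984+0.000j S between n3,n1
  Y(C1) = 0.000+0.0008548j S between n2,n3
  Y(C2) = 0.000+0.01193j S between n1,n4
  Y(R6) = 0.2571+0.000j S between n4,n2
  Y(R7) = 0.003003+0.000j S between n0,n3
  I2: injects 0.00559 A into n0 (from n2)
  I3: injects 0.00436 A into n0 (from n2)
  Y(R8) = 0.09174+0.000j S between n1,n2
  Y(L2) = 0.000-0.1364j S between n2,n0
  Y(R9) = 0.003460+0.000j S between n2,n3
  Y(R10) = 0.1339+0.000j S between n3,n0
  Y(R11) = 0.0001704+0.000j S between n4,n1
  Y(R12) = 0.0001280+0.000j S between n2,n3
  Y(R13) = 0.09709+0.000j S between n4,n0
  I4: injects 0.00188 A into n3 (from n1)
Assemble and solve the 4×4 MNA system:
  V(n1)=-0.04236-0.03719j  V(n2)=-0.03972-0.05242j  V(n3)=-0.003532-0.006273j  V(n4)=-0.03353-0.03890j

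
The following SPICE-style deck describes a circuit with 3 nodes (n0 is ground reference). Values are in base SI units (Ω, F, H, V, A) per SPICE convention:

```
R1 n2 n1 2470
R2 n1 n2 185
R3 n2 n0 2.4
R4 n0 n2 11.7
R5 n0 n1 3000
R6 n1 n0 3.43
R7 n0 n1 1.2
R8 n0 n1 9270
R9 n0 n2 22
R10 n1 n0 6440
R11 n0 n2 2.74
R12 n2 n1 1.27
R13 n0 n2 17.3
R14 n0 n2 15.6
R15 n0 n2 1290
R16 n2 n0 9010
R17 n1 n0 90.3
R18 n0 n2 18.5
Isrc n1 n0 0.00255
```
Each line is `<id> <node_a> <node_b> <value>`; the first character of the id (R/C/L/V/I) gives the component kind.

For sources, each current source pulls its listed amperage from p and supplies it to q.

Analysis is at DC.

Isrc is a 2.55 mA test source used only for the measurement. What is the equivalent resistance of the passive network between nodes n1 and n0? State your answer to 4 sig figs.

MNA unknowns: 2 node voltages V₁..V_2
R1: Y=0.0004049 on G[2,1]
R2: Y=0.005405 on G[1,2]
R3: Y=0.4167 on G[2,0]
R4: Y=0.08547 on G[0,2]
R5: Y=0.0003333 on G[0,1]
R6: Y=0.2915 on G[1,0]
R7: Y=0.8333 on G[0,1]
R8: Y=0.0001079 on G[0,1]
R9: Y=0.04545 on G[0,2]
R10: Y=0.0001553 on G[1,0]
R11: Y=0.3650 on G[0,2]
R12: Y=0.7874 on G[2,1]
R13: Y=0.05780 on G[0,2]
R14: Y=0.06410 on G[0,2]
R15: Y=0.0007752 on G[0,2]
R16: Y=0.0001110 on G[2,0]
R17: Y=0.01107 on G[1,0]
R18: Y=0.05405 on G[0,2]
Isrc: z[1]−=0.00255, z[0]+=0.00255
solve → V1=-0.001598, V2=-0.0006734

R_eq = 0.6267 Ω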